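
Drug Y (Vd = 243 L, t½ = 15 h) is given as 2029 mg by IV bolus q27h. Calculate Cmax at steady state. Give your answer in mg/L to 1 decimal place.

11.7 mg/L

Over one 27-h interval, 27/15 ≈ 1.8 half-lives elapse, leaving f ≈ 0.2872 of each dose.
Accumulation ratio R = 1/(1 − f) ≈ 1/0.7128 ≈ 1.4029.
Single-dose peak C₀ = D/Vd = 2029/243 ≈ 8.350 mg/L.
Cmax,ss = C₀/(1 − f) ≈ 8.350/0.7128 ≈ 11.714 mg/L.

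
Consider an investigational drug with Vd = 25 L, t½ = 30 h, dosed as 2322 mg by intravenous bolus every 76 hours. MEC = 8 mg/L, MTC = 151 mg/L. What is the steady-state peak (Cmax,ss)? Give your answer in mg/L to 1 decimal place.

Over one 76-h interval, 76/30 ≈ 2.5333 half-lives elapse, leaving f ≈ 0.1727 of each dose.
Accumulation ratio R = 1/(1 − f) ≈ 1/0.8273 ≈ 1.2088.
Single-dose peak C₀ = D/Vd = 2322/25 ≈ 92.880 mg/L.
Steady-state peak Cmax,ss = C₀·R ≈ 92.880 × 1.2088 ≈ 112.273 mg/L.
Peak 112.3 mg/L vs MTC 151 mg/L: below toxic threshold.

112.3 mg/L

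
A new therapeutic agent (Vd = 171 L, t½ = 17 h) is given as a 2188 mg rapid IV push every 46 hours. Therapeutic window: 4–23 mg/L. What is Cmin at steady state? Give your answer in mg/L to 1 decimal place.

2.3 mg/L

k = ln2/t½ = ln2/17 ≈ 0.040773 h⁻¹; fraction remaining f = e^(−kτ) = e^(−0.040773×46) ≈ 0.1533.
Each bolus raises the concentration by D/Vd = 2188/171 ≈ 12.795 mg/L.
Steady-state trough Cmin,ss = C₀·f/(1−f) ≈ 12.795 × 0.1533/0.8467 ≈ 2.317 mg/L.
Trough 2.3 mg/L vs MEC 4 mg/L: subtherapeutic.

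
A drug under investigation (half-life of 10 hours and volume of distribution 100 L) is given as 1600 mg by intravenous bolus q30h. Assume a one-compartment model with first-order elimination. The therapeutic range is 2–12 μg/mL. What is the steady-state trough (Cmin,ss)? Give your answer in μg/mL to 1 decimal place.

τ = 30 h = 3 half-lives, so f = (1/2)^3 = 0.125.
At steady state, R = 1/(1 − 0.125) = 8/7.
Single-dose peak C₀ = D/Vd = 1600/100 = 16 μg/mL.
Steady-state peak Cmax,ss = C₀·R = 16 × 8/7 ≈ 18.286 μg/mL.
Steady-state trough Cmin,ss = Cmax,ss·f ≈ 18.286 × 0.125 ≈ 2.286 μg/mL.
Trough 2.3 μg/mL vs MEC 2 μg/mL: adequate.

2.3 μg/mL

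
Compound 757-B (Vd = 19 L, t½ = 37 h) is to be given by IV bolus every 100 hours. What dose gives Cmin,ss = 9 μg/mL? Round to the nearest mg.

τ/t½ = 100/37 ≈ 2.7027, so f = (1/2)^(100/37) ≈ 0.153605.
Cmin,ss = (D/Vd)·f/(1−f), so D = Cmin,ss·Vd·(1−f)/f.
D = 9 × 19 × (1−f)/f ≈ 9 × 19 × 5.51020 ≈ 942.24 mg.

942 mg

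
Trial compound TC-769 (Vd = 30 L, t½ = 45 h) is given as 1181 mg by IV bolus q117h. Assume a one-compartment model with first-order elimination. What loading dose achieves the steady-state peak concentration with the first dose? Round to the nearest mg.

f = (1/2)^(117/45) ≈ 0.164938; accumulation ratio R = 1/(1−f) ≈ 1.19752.
Loading dose to hit Cmax,ss on first dose: D_load = D_maint·R ≈ 1181 × 1.19752 ≈ 1414.27 mg.

1414 mg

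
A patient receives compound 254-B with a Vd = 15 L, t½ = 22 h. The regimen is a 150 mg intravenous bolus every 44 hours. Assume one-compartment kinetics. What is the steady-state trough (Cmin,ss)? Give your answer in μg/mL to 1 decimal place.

3.3 μg/mL

τ = 44 h = 2 half-lives, so f = (1/2)^2 = 0.25.
Accumulation ratio R = 1/(1 − f) = 1/0.75 = 4/3.
Single-dose peak C₀ = D/Vd = 150/15 = 10 μg/mL.
Steady-state peak Cmax,ss = C₀·R = 10 × 4/3 ≈ 13.333 μg/mL.
Steady-state trough Cmin,ss = Cmax,ss·f ≈ 13.333 × 0.25 ≈ 3.333 μg/mL.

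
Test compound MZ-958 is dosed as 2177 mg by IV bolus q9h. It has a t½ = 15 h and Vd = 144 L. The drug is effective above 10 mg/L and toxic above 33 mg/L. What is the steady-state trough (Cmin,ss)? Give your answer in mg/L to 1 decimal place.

Over one 9-h interval, 9/15 ≈ 0.6 half-lives elapse, leaving f ≈ 0.6598 of each dose.
Single-dose peak C₀ = D/Vd = 2177/144 ≈ 15.118 mg/L.
Steady-state trough Cmin,ss = C₀·f/(1−f) ≈ 15.118 × 0.6598/0.3402 ≈ 29.321 mg/L.
Trough 29.3 mg/L vs MEC 10 mg/L: adequate.

29.3 mg/L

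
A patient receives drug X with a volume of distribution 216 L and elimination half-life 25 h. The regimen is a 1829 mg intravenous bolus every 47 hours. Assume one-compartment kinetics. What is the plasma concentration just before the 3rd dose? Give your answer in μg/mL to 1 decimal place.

f = (1/2)^(τ/t½) = (1/2)^(47/25) ≈ 0.2717.
C₀ = D/Vd = 1829/216 ≈ 8.468 μg/mL.
Before the 3rd dose, 2 doses have been given. Superposition: Cmin = C₀·(f + f²).
≈ 8.468 × (0.2717 + 0.0738) ≈ 8.468 × 0.3455 ≈ 2.926 μg/mL.

2.9 μg/mL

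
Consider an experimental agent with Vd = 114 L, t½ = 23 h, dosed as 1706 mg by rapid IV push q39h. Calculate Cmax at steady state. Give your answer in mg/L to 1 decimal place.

k = ln2/t½ = ln2/23 ≈ 0.030137 h⁻¹; fraction remaining f = e^(−kτ) = e^(−0.030137×39) ≈ 0.3087.
Accumulation ratio R = 1/(1 − f) ≈ 1/0.6913 ≈ 1.4465.
Each bolus raises the concentration by D/Vd = 1706/114 ≈ 14.965 mg/L.
Steady-state peak Cmax,ss = C₀·R ≈ 14.965 × 1.4465 ≈ 21.647 mg/L.

21.6 mg/L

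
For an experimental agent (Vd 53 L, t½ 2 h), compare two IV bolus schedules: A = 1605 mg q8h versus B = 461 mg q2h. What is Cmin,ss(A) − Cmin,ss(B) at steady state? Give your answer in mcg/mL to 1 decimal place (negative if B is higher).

Regimen A: f = (1/2)^(8/2) ≈ 0.0625; Cmin,ss = (1605/53)·f/(1−f) ≈ 2.019 mcg/mL.
Regimen B: f = (1/2)^(2/2) ≈ 0.5000; Cmin,ss = (461/53)·f/(1−f) ≈ 8.698 mcg/mL.
Difference ≈ 2.019 − 8.698 ≈ -6.679 mcg/mL.

-6.7 mcg/mL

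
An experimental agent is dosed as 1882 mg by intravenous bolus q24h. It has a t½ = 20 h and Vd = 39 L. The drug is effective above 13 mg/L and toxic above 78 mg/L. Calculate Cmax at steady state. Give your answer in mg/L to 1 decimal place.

85.5 mg/L

τ/t½ = 24/20 ≈ 1.2, so fraction remaining f = (1/2)^(24/20) ≈ 0.4353.
At steady state, accumulation factor R = 1/(1 − e^(−kτ)) ≈ 1.7709.
Single-dose peak C₀ = D/Vd = 1882/39 ≈ 48.256 mg/L.
Steady-state peak Cmax,ss = C₀·R ≈ 48.256 × 1.7709 ≈ 85.457 mg/L.
Peak 85.5 mg/L vs MTC 78 mg/L: exceeds toxic threshold.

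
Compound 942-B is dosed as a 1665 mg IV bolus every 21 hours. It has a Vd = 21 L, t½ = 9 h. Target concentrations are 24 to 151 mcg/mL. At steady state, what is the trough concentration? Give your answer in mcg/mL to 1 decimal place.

19.6 mcg/mL

τ/t½ = 21/9 ≈ 2.3333, so fraction remaining f = (1/2)^(21/9) ≈ 0.1984.
Single-dose peak C₀ = D/Vd = 1665/21 ≈ 79.286 mcg/mL.
Steady-state trough Cmin,ss = C₀·f/(1−f) ≈ 79.286 × 0.1984/0.8016 ≈ 19.624 mcg/mL.
Trough 19.6 mcg/mL vs MEC 24 mcg/mL: subtherapeutic.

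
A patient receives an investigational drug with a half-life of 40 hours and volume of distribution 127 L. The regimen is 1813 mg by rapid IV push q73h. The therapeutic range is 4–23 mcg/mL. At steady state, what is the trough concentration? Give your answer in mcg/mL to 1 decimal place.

τ/t½ = 73/40 ≈ 1.825, so fraction remaining f = (1/2)^(73/40) ≈ 0.2822.
Accumulation ratio R = 1/(1 − f) ≈ 1/0.7178 ≈ 1.3931.
Single-dose peak C₀ = D/Vd = 1813/127 ≈ 14.276 mcg/mL.
Steady-state peak Cmax,ss = C₀·R ≈ 14.276 × 1.3931 ≈ 19.888 mcg/mL.
Steady-state trough Cmin,ss = Cmax,ss·f ≈ 19.888 × 0.2822 ≈ 5.612 mcg/mL.
Trough 5.6 mcg/mL vs MEC 4 mcg/mL: adequate.

5.6 mcg/mL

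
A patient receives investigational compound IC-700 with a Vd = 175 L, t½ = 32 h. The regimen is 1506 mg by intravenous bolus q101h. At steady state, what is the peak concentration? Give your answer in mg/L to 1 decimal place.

Over one 101-h interval, 101/32 ≈ 3.1562 half-lives elapse, leaving f ≈ 0.1122 of each dose.
At steady state, accumulation factor R = 1/(1 − e^(−kτ)) ≈ 1.1264.
Single-dose peak C₀ = D/Vd = 1506/175 ≈ 8.606 mg/L.
Steady-state peak Cmax,ss = C₀·R ≈ 8.606 × 1.1264 ≈ 9.694 mg/L.

9.7 mg/L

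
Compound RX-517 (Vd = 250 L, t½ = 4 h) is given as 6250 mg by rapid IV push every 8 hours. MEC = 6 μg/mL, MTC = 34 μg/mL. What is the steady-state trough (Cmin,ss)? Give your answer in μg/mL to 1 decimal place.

τ = 8 h = 2 half-lives, so f = (1/2)^2 = 0.25.
At steady state, R = 1/(1 − 0.25) = 4/3.
Single-dose peak C₀ = D/Vd = 6250/250 = 25 μg/mL.
Steady-state peak Cmax,ss = C₀·R = 25 × 4/3 ≈ 33.333 μg/mL.
Steady-state trough Cmin,ss = Cmax,ss·f ≈ 33.333 × 0.25 ≈ 8.333 μg/mL.
Trough 8.3 μg/mL vs MEC 6 μg/mL: adequate.

8.3 μg/mL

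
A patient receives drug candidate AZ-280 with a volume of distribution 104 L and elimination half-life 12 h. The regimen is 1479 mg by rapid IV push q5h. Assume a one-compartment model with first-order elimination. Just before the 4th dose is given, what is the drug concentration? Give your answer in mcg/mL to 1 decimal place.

24.6 mcg/mL

f = (1/2)^(τ/t½) = (1/2)^(5/12) ≈ 0.7492.
C₀ = D/Vd = 1479/104 ≈ 14.221 mcg/mL.
Before the 4th dose, 3 doses have been given. Superposition: Cmin = C₀·(f + f² + … + f^3).
≈ 14.221 × (0.7492 + 0.5613 + 0.4205) ≈ 14.221 × 1.7310 ≈ 24.617 mcg/mL.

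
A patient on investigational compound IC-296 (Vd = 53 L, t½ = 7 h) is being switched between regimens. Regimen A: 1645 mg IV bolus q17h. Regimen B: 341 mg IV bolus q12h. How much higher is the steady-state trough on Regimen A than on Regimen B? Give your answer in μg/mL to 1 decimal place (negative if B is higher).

Regimen A: f = (1/2)^(17/7) ≈ 0.1857; Cmin,ss = (1645/53)·f/(1−f) ≈ 7.078 μg/mL.
Regimen B: f = (1/2)^(12/7) ≈ 0.3048; Cmin,ss = (341/53)·f/(1−f) ≈ 2.821 μg/mL.
Difference ≈ 7.078 − 2.821 ≈ 4.257 μg/mL.

4.3 μg/mL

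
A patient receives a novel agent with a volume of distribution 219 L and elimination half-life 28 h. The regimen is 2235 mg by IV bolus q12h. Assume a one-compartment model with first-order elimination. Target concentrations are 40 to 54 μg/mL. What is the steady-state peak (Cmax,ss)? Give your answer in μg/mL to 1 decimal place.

39.7 μg/mL

Over one 12-h interval, 12/28 ≈ 0.42857 half-lives elapse, leaving f ≈ 0.7430 of each dose.
Accumulation ratio R = 1/(1 − f) ≈ 1/0.2570 ≈ 3.8911.
Single-dose peak C₀ = D/Vd = 2235/219 ≈ 10.205 μg/mL.
Cmax,ss = C₀/(1 − f) ≈ 10.205/0.2570 ≈ 39.708 μg/mL.
Peak 39.7 μg/mL vs MTC 54 μg/mL: below toxic threshold.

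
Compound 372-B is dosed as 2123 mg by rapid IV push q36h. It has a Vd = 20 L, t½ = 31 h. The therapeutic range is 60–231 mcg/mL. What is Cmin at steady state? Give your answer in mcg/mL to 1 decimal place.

85.8 mcg/mL

τ/t½ = 36/31 ≈ 1.1613, so fraction remaining f = (1/2)^(36/31) ≈ 0.4471.
Accumulation ratio R = 1/(1 − f) ≈ 1/0.5529 ≈ 1.8086.
Single-dose peak C₀ = D/Vd = 2123/20 ≈ 106.150 mcg/mL.
Cmax,ss = C₀/(1 − f) ≈ 106.150/0.5529 ≈ 191.988 mcg/mL.
Steady-state trough Cmin,ss = Cmax,ss·f ≈ 191.988 × 0.4471 ≈ 85.838 mcg/mL.
Trough 85.8 mcg/mL vs MEC 60 mcg/mL: adequate.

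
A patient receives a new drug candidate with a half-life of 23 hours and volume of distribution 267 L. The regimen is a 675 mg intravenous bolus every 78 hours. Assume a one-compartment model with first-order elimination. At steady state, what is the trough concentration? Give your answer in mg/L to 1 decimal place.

0.3 mg/L

k = ln2/t½ = ln2/23 ≈ 0.030137 h⁻¹; fraction remaining f = e^(−kτ) = e^(−0.030137×78) ≈ 0.0953.
At steady state, accumulation factor R = 1/(1 − e^(−kτ)) ≈ 1.1053.
Each bolus raises the concentration by D/Vd = 675/267 ≈ 2.528 mg/L.
Cmax,ss = C₀/(1 − f) ≈ 2.528/0.9047 ≈ 2.794 mg/L.
One interval later, Cmin,ss = Cmax,ss·e^(−kτ) ≈ 2.794 × 0.0953 ≈ 0.266 mg/L.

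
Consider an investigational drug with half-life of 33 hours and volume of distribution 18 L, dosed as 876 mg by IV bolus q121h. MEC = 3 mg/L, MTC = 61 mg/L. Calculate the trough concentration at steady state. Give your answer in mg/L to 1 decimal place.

4.2 mg/L

k = ln2/t½ = ln2/33 ≈ 0.021004 h⁻¹; fraction remaining f = e^(−kτ) = e^(−0.021004×121) ≈ 0.0787.
At steady state, accumulation factor R = 1/(1 − e^(−kτ)) ≈ 1.0854.
Single-dose peak C₀ = D/Vd = 876/18 ≈ 48.667 mg/L.
Cmax,ss = C₀/(1 − f) ≈ 48.667/0.9213 ≈ 52.824 mg/L.
Steady-state trough Cmin,ss = Cmax,ss·f ≈ 52.824 × 0.0787 ≈ 4.157 mg/L.
Trough 4.2 mg/L vs MEC 3 mg/L: adequate.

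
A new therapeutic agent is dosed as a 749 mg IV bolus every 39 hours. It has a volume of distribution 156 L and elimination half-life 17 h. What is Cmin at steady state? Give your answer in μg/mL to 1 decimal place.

Over one 39-h interval, 39/17 ≈ 2.2941 half-lives elapse, leaving f ≈ 0.2039 of each dose.
Single-dose peak C₀ = D/Vd = 749/156 ≈ 4.801 μg/mL.
Steady-state trough Cmin,ss = C₀·f/(1−f) ≈ 4.801 × 0.2039/0.7961 ≈ 1.230 μg/mL.

1.2 μg/mL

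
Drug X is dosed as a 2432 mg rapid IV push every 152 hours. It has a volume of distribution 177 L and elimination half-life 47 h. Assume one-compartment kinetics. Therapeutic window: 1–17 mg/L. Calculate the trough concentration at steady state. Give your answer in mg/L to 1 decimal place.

1.6 mg/L

k = ln2/t½ = ln2/47 ≈ 0.014748 h⁻¹; fraction remaining f = e^(−kτ) = e^(−0.014748×152) ≈ 0.1063.
Single-dose peak C₀ = D/Vd = 2432/177 ≈ 13.740 mg/L.
Steady-state trough Cmin,ss = C₀·f/(1−f) ≈ 13.740 × 0.1063/0.8937 ≈ 1.634 mg/L.
Trough 1.6 mg/L vs MEC 1 mg/L: adequate.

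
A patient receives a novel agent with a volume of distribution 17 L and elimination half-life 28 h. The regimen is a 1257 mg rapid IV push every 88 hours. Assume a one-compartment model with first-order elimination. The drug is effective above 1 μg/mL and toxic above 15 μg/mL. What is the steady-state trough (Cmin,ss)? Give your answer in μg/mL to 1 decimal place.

τ/t½ = 88/28 ≈ 3.1429, so fraction remaining f = (1/2)^(88/28) ≈ 0.1132.
Each bolus raises the concentration by D/Vd = 1257/17 ≈ 73.941 μg/mL.
Steady-state trough Cmin,ss = C₀·f/(1−f) ≈ 73.941 × 0.1132/0.8868 ≈ 9.439 μg/mL.
Trough 9.4 μg/mL vs MEC 1 μg/mL: adequate.

9.4 μg/mL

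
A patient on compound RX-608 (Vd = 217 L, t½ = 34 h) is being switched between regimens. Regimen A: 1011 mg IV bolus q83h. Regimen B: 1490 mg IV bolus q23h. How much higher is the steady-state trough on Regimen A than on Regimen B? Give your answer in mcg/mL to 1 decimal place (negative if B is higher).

Regimen A: f = (1/2)^(83/34) ≈ 0.1841; Cmin,ss = (1011/217)·f/(1−f) ≈ 1.051 mcg/mL.
Regimen B: f = (1/2)^(23/34) ≈ 0.6257; Cmin,ss = (1490/217)·f/(1−f) ≈ 11.478 mcg/mL.
Difference ≈ 1.051 − 11.478 ≈ -10.427 mcg/mL.

-10.4 mcg/mL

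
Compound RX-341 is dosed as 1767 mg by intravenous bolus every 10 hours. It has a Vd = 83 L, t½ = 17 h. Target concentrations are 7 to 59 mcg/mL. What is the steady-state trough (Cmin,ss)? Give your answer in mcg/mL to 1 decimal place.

k = ln2/t½ = ln2/17 ≈ 0.040773 h⁻¹; fraction remaining f = e^(−kτ) = e^(−0.040773×10) ≈ 0.6652.
At steady state, accumulation factor R = 1/(1 − e^(−kτ)) ≈ 2.9869.
Each bolus raises the concentration by D/Vd = 1767/83 ≈ 21.289 mcg/mL.
Cmax,ss = C₀/(1 − f) ≈ 21.289/0.3348 ≈ 63.587 mcg/mL.
One interval later, Cmin,ss = Cmax,ss·e^(−kτ) ≈ 63.587 × 0.6652 ≈ 42.298 mcg/mL.
Trough 42.3 mcg/mL vs MEC 7 mcg/mL: adequate.

42.3 mcg/mL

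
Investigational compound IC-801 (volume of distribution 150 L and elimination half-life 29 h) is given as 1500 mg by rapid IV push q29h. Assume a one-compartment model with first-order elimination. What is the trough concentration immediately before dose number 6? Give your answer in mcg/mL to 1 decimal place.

f = (1/2)^(τ/t½) = (1/2)^(29/29) ≈ 0.5000.
C₀ = D/Vd = 1500/150 ≈ 10.000 mcg/mL.
Before the 6th dose, 5 doses have been given. Superposition: Cmin = C₀·(f + f² + … + f^5).
≈ 10.000 × (0.5000 + 0.2500 + 0.1250 + 0.0625 + 0.0313) ≈ 10.000 × 0.9688 ≈ 9.688 mcg/mL.

9.7 mcg/mL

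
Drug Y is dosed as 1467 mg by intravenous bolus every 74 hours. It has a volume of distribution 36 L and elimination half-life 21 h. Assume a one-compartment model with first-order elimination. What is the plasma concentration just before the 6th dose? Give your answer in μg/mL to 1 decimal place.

f = (1/2)^(τ/t½) = (1/2)^(74/21) ≈ 0.0869.
C₀ = D/Vd = 1467/36 ≈ 40.750 μg/mL.
Before the 6th dose, 5 doses have been given. Superposition: Cmin = C₀·(f + f² + … + f^5).
≈ 40.750 × (0.0869 + 0.0076 + 0.0007 + 0.0001 + 0.0000) ≈ 40.750 × 0.0953 ≈ 3.883 μg/mL.

3.9 μg/mL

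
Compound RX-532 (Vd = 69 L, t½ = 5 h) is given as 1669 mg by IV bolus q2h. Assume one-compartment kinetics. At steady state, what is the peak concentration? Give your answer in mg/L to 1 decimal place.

k = ln2/t½ = ln2/5 ≈ 0.138629 h⁻¹; fraction remaining f = e^(−kτ) = e^(−0.138629×2) ≈ 0.7579.
At steady state, accumulation factor R = 1/(1 − e^(−kτ)) ≈ 4.1305.
Single-dose peak C₀ = D/Vd = 1669/69 ≈ 24.188 mg/L.
Steady-state peak Cmax,ss = C₀·R ≈ 24.188 × 4.1305 ≈ 99.909 mg/L.

99.9 mg/L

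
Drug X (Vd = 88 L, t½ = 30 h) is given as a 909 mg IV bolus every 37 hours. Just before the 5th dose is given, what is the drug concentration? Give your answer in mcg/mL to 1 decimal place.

7.4 mcg/mL

f = (1/2)^(τ/t½) = (1/2)^(37/30) ≈ 0.4253.
C₀ = D/Vd = 909/88 ≈ 10.330 mcg/mL.
Before the 5th dose, 4 doses have been given. Superposition: Cmin = C₀·(f + f² + … + f^4).
≈ 10.330 × (0.4253 + 0.1809 + 0.0769 + 0.0327) ≈ 10.330 × 0.7158 ≈ 7.394 mcg/mL.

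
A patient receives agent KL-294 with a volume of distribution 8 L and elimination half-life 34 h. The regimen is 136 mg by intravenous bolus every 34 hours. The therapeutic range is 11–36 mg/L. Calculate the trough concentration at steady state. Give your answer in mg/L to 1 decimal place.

17.0 mg/L

The dosing interval is 1 half-life, so f = 2^(−1) = 0.5.
At steady state, R = 1/(1 − 0.5) = 2/1.
Single-dose peak C₀ = D/Vd = 136/8 = 17 mg/L.
Steady-state peak Cmax,ss = C₀·R = 17 × 2/1 ≈ 34.000 mg/L.
Steady-state trough Cmin,ss = Cmax,ss·f ≈ 34.000 × 0.5 ≈ 17.000 mg/L.
Trough 17.0 mg/L vs MEC 11 mg/L: adequate.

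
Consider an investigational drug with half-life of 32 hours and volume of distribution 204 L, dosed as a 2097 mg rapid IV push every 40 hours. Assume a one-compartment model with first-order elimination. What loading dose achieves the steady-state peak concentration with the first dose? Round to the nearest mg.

3618 mg

f = (1/2)^(40/32) ≈ 0.420448; accumulation ratio R = 1/(1−f) ≈ 1.72547.
Loading dose to hit Cmax,ss on first dose: D_load = D_maint·R ≈ 2097 × 1.72547 ≈ 3618.31 mg.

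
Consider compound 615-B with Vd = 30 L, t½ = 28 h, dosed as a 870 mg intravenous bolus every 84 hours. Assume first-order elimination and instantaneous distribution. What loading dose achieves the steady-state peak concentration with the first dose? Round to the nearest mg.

f = (1/2)^(84/28) ≈ 0.125000; accumulation ratio R = 1/(1−f) ≈ 1.14286.
Loading dose to hit Cmax,ss on first dose: D_load = D_maint·R ≈ 870 × 1.14286 ≈ 994.29 mg.

994 mg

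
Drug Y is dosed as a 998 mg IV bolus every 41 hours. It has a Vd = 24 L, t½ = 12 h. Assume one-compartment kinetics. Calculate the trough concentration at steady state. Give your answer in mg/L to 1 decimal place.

4.3 mg/L

τ/t½ = 41/12 ≈ 3.4167, so fraction remaining f = (1/2)^(41/12) ≈ 0.0936.
Each bolus raises the concentration by D/Vd = 998/24 ≈ 41.583 mg/L.
Steady-state trough Cmin,ss = C₀·f/(1−f) ≈ 41.583 × 0.0936/0.9064 ≈ 4.294 mg/L.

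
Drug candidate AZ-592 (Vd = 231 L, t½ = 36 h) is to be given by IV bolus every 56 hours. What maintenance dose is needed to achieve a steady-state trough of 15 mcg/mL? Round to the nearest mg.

6720 mg

τ/t½ = 56/36 ≈ 1.5556, so f = (1/2)^(56/36) ≈ 0.340198.
Cmin,ss = (D/Vd)·f/(1−f), so D = Cmin,ss·Vd·(1−f)/f.
D = 15 × 231 × (1−f)/f ≈ 15 × 231 × 1.93946 ≈ 6720.23 mg.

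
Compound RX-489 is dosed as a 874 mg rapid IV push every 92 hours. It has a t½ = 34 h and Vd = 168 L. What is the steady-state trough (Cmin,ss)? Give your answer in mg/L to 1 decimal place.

0.9 mg/L

k = ln2/t½ = ln2/34 ≈ 0.020387 h⁻¹; fraction remaining f = e^(−kτ) = e^(−0.020387×92) ≈ 0.1533.
At steady state, accumulation factor R = 1/(1 − e^(−kτ)) ≈ 1.1811.
Single-dose peak C₀ = D/Vd = 874/168 ≈ 5.202 mg/L.
Steady-state peak Cmax,ss = C₀·R ≈ 5.202 × 1.1811 ≈ 6.144 mg/L.
Steady-state trough Cmin,ss = Cmax,ss·f ≈ 6.144 × 0.1533 ≈ 0.942 mg/L.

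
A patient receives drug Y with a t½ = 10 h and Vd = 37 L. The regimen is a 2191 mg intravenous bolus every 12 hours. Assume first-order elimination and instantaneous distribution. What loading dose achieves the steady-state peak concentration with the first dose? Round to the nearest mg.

f = (1/2)^(12/10) ≈ 0.435275; accumulation ratio R = 1/(1−f) ≈ 1.77077.
Loading dose to hit Cmax,ss on first dose: D_load = D_maint·R ≈ 2191 × 1.77077 ≈ 3879.76 mg.

3880 mg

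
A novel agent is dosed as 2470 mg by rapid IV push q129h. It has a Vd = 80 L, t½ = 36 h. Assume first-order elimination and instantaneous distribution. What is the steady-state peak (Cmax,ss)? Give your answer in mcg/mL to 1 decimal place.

Over one 129-h interval, 129/36 ≈ 3.5833 half-lives elapse, leaving f ≈ 0.0834 of each dose.
At steady state, accumulation factor R = 1/(1 − e^(−kτ)) ≈ 1.0910.
Each bolus raises the concentration by D/Vd = 2470/80 ≈ 30.875 mcg/mL.
Steady-state peak Cmax,ss = C₀·R ≈ 30.875 × 1.0910 ≈ 33.685 mcg/mL.

33.7 mcg/mL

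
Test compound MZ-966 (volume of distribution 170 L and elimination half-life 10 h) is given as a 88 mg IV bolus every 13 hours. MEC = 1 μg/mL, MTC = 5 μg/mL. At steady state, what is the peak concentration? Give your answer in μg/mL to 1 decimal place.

0.9 μg/mL

τ/t½ = 13/10 ≈ 1.3, so fraction remaining f = (1/2)^(13/10) ≈ 0.4061.
At steady state, accumulation factor R = 1/(1 − e^(−kτ)) ≈ 1.6838.
Each bolus raises the concentration by D/Vd = 88/170 ≈ 0.518 μg/mL.
Steady-state peak Cmax,ss = C₀·R ≈ 0.518 × 1.6838 ≈ 0.872 μg/mL.
Peak 0.9 μg/mL vs MTC 5 μg/mL: below toxic threshold.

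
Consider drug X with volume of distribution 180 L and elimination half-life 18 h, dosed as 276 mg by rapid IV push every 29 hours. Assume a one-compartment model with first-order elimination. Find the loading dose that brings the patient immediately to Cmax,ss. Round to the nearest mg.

f = (1/2)^(29/18) ≈ 0.327346; accumulation ratio R = 1/(1−f) ≈ 1.48665.
Loading dose to hit Cmax,ss on first dose: D_load = D_maint·R ≈ 276 × 1.48665 ≈ 410.32 mg.

410 mg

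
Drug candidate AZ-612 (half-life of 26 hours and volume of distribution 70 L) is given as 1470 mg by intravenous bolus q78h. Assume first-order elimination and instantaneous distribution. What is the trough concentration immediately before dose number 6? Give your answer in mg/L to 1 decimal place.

f = (1/2)^(τ/t½) = (1/2)^(78/26) ≈ 0.1250.
C₀ = D/Vd = 1470/70 ≈ 21.000 mg/L.
Before the 6th dose, 5 doses have been given. Superposition: Cmin = C₀·(f + f² + … + f^5).
≈ 21.000 × (0.1250 + 0.0156 + 0.0020 + 0.0002 + 0.0000) ≈ 21.000 × 0.1428 ≈ 2.999 mg/L.

3.0 mg/L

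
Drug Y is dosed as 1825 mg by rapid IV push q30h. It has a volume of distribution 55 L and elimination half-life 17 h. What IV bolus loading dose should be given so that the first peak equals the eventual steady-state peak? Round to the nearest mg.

2586 mg

f = (1/2)^(30/17) ≈ 0.294287; accumulation ratio R = 1/(1−f) ≈ 1.41701.
Loading dose to hit Cmax,ss on first dose: D_load = D_maint·R ≈ 1825 × 1.41701 ≈ 2586.04 mg.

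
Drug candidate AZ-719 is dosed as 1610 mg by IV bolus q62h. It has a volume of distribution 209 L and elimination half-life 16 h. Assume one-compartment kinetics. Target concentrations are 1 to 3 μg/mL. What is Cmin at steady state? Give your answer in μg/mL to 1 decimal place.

0.6 μg/mL

k = ln2/t½ = ln2/16 ≈ 0.043322 h⁻¹; fraction remaining f = e^(−kτ) = e^(−0.043322×62) ≈ 0.0682.
At steady state, accumulation factor R = 1/(1 − e^(−kτ)) ≈ 1.0732.
Each bolus raises the concentration by D/Vd = 1610/209 ≈ 7.703 μg/mL.
Steady-state peak Cmax,ss = C₀·R ≈ 7.703 × 1.0732 ≈ 8.267 μg/mL.
One interval later, Cmin,ss = Cmax,ss·e^(−kτ) ≈ 8.267 × 0.0682 ≈ 0.564 μg/mL.
Trough 0.6 μg/mL vs MEC 1 μg/mL: subtherapeutic.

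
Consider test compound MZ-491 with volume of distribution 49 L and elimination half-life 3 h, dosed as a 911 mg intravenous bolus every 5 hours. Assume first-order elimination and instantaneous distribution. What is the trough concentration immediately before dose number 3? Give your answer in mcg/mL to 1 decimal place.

7.7 mcg/mL

f = (1/2)^(τ/t½) = (1/2)^(5/3) ≈ 0.3150.
C₀ = D/Vd = 911/49 ≈ 18.592 mcg/mL.
Before the 3rd dose, 2 doses have been given. Superposition: Cmin = C₀·(f + f²).
≈ 18.592 × (0.3150 + 0.0992) ≈ 18.592 × 0.4142 ≈ 7.701 mcg/mL.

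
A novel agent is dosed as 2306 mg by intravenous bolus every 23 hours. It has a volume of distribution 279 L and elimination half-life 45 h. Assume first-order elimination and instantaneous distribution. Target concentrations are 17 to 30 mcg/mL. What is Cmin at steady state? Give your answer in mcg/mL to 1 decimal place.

Over one 23-h interval, 23/45 ≈ 0.51111 half-lives elapse, leaving f ≈ 0.7017 of each dose.
Each bolus raises the concentration by D/Vd = 2306/279 ≈ 8.265 mcg/mL.
Steady-state trough Cmin,ss = C₀·f/(1−f) ≈ 8.265 × 0.7017/0.2983 ≈ 19.442 mcg/mL.
Trough 19.4 mcg/mL vs MEC 17 mcg/mL: adequate.

19.4 mcg/mL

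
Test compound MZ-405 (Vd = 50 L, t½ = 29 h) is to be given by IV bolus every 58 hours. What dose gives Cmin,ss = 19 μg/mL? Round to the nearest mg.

2850 mg

τ/t½ = 58/29 ≈ 2, so f = (1/2)^(58/29) ≈ 0.250000.
Cmin,ss = (D/Vd)·f/(1−f), so D = Cmin,ss·Vd·(1−f)/f.
D = 19 × 50 × (1−f)/f ≈ 19 × 50 × 3.00000 ≈ 2850.00 mg.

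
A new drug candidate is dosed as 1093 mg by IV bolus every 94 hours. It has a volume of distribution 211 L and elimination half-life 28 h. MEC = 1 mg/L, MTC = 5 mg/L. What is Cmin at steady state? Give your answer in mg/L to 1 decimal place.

0.6 mg/L

τ/t½ = 94/28 ≈ 3.3571, so fraction remaining f = (1/2)^(94/28) ≈ 0.0976.
Single-dose peak C₀ = D/Vd = 1093/211 ≈ 5.180 mg/L.
Steady-state trough Cmin,ss = C₀·f/(1−f) ≈ 5.180 × 0.0976/0.9024 ≈ 0.560 mg/L.
Trough 0.6 mg/L vs MEC 1 mg/L: subtherapeutic.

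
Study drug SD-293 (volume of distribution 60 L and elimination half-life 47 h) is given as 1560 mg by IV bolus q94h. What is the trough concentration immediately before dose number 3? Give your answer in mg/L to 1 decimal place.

f = (1/2)^(τ/t½) = (1/2)^(94/47) ≈ 0.2500.
C₀ = D/Vd = 1560/60 ≈ 26.000 mg/L.
Before the 3rd dose, 2 doses have been given. Superposition: Cmin = C₀·(f + f²).
≈ 26.000 × (0.2500 + 0.0625) ≈ 26.000 × 0.3125 ≈ 8.125 mg/L.

8.1 mg/L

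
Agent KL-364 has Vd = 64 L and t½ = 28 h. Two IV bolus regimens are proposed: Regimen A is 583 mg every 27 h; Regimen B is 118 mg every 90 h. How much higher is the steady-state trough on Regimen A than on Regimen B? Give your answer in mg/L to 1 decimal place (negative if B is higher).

9.4 mg/L

Regimen A: f = (1/2)^(27/28) ≈ 0.5125; Cmin,ss = (583/64)·f/(1−f) ≈ 9.577 mg/L.
Regimen B: f = (1/2)^(90/28) ≈ 0.1077; Cmin,ss = (118/64)·f/(1−f) ≈ 0.223 mg/L.
Difference ≈ 9.577 − 0.223 ≈ 9.354 mg/L.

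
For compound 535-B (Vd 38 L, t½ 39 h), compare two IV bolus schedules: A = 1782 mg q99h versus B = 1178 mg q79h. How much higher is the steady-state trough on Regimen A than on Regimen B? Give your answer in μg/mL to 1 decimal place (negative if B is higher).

Regimen A: f = (1/2)^(99/39) ≈ 0.1721; Cmin,ss = (1782/38)·f/(1−f) ≈ 9.748 μg/mL.
Regimen B: f = (1/2)^(79/39) ≈ 0.2456; Cmin,ss = (1178/38)·f/(1−f) ≈ 10.092 μg/mL.
Difference ≈ 9.748 − 10.092 ≈ -0.344 μg/mL.

-0.3 μg/mL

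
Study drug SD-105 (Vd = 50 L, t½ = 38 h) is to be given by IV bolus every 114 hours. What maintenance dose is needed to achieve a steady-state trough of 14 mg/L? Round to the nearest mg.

τ/t½ = 114/38 ≈ 3, so f = (1/2)^(114/38) ≈ 0.125000.
Cmin,ss = (D/Vd)·f/(1−f), so D = Cmin,ss·Vd·(1−f)/f.
D = 14 × 50 × (1−f)/f ≈ 14 × 50 × 7.00000 ≈ 4900.00 mg.

4900 mg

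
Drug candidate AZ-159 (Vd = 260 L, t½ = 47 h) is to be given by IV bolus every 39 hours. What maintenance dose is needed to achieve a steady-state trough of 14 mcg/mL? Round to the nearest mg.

τ/t½ = 39/47 ≈ 0.82979, so f = (1/2)^(39/47) ≈ 0.562612.
Cmin,ss = (D/Vd)·f/(1−f), so D = Cmin,ss·Vd·(1−f)/f.
D = 14 × 260 × (1−f)/f ≈ 14 × 260 × 0.77742 ≈ 2829.81 mg.

2830 mg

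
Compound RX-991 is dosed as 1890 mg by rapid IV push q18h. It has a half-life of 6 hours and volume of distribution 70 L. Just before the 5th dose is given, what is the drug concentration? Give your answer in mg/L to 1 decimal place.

f = (1/2)^(τ/t½) = (1/2)^(18/6) ≈ 0.1250.
C₀ = D/Vd = 1890/70 ≈ 27.000 mg/L.
Before the 5th dose, 4 doses have been given. Superposition: Cmin = C₀·(f + f² + … + f^4).
≈ 27.000 × (0.1250 + 0.0156 + 0.0020 + 0.0002) ≈ 27.000 × 0.1428 ≈ 3.856 mg/L.

3.9 mg/L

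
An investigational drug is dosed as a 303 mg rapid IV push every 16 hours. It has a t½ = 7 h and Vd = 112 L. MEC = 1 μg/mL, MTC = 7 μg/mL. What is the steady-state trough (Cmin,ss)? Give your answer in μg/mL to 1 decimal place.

Over one 16-h interval, 16/7 ≈ 2.2857 half-lives elapse, leaving f ≈ 0.2051 of each dose.
Each bolus raises the concentration by D/Vd = 303/112 ≈ 2.705 μg/mL.
Steady-state trough Cmin,ss = C₀·f/(1−f) ≈ 2.705 × 0.2051/0.7949 ≈ 0.698 μg/mL.
Trough 0.7 μg/mL vs MEC 1 μg/mL: subtherapeutic.

0.7 μg/mL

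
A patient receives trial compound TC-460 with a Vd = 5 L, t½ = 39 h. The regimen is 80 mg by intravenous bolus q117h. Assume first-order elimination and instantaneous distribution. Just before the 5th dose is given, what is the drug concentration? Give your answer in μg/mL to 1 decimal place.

2.3 μg/mL

f = (1/2)^(τ/t½) = (1/2)^(117/39) ≈ 0.1250.
C₀ = D/Vd = 80/5 ≈ 16.000 μg/mL.
Before the 5th dose, 4 doses have been given. Superposition: Cmin = C₀·(f + f² + … + f^4).
≈ 16.000 × (0.1250 + 0.0156 + 0.0020 + 0.0002) ≈ 16.000 × 0.1428 ≈ 2.285 μg/mL.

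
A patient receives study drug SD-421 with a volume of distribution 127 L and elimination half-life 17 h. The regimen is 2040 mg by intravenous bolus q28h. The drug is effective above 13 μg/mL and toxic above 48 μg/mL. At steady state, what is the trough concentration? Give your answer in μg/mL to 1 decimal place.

7.5 μg/mL

Over one 28-h interval, 28/17 ≈ 1.6471 half-lives elapse, leaving f ≈ 0.3193 of each dose.
Accumulation ratio R = 1/(1 − f) ≈ 1/0.6807 ≈ 1.4691.
Each bolus raises the concentration by D/Vd = 2040/127 ≈ 16.063 μg/mL.
Steady-state peak Cmax,ss = C₀·R ≈ 16.063 × 1.4691 ≈ 23.598 μg/mL.
One interval later, Cmin,ss = Cmax,ss·e^(−kτ) ≈ 23.598 × 0.3193 ≈ 7.535 μg/mL.
Trough 7.5 μg/mL vs MEC 13 μg/mL: subtherapeutic.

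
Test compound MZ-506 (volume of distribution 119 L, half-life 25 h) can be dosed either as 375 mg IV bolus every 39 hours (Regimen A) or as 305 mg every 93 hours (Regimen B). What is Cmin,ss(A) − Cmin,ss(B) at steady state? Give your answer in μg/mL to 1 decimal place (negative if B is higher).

Regimen A: f = (1/2)^(39/25) ≈ 0.3392; Cmin,ss = (375/119)·f/(1−f) ≈ 1.618 μg/mL.
Regimen B: f = (1/2)^(93/25) ≈ 0.0759; Cmin,ss = (305/119)·f/(1−f) ≈ 0.211 μg/mL.
Difference ≈ 1.618 − 0.211 ≈ 1.407 μg/mL.

1.4 μg/mL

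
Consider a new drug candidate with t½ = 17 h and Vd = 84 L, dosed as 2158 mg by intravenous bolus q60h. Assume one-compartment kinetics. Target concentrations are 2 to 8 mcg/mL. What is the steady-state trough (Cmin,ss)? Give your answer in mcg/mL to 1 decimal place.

Over one 60-h interval, 60/17 ≈ 3.5294 half-lives elapse, leaving f ≈ 0.0866 of each dose.
Each bolus raises the concentration by D/Vd = 2158/84 ≈ 25.690 mcg/mL.
Steady-state trough Cmin,ss = C₀·f/(1−f) ≈ 25.690 × 0.0866/0.9134 ≈ 2.436 mcg/mL.
Trough 2.4 mcg/mL vs MEC 2 mcg/mL: adequate.

2.4 mcg/mL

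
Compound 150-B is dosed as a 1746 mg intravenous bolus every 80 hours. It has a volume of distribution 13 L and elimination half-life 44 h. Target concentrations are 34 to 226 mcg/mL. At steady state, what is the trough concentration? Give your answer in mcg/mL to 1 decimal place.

τ/t½ = 80/44 ≈ 1.8182, so fraction remaining f = (1/2)^(80/44) ≈ 0.2836.
Accumulation ratio R = 1/(1 − f) ≈ 1/0.7164 ≈ 1.3959.
Single-dose peak C₀ = D/Vd = 1746/13 ≈ 134.308 mcg/mL.
Steady-state peak Cmax,ss = C₀·R ≈ 134.308 × 1.3959 ≈ 187.481 mcg/mL.
Steady-state trough Cmin,ss = Cmax,ss·f ≈ 187.481 × 0.2836 ≈ 53.170 mcg/mL.
Trough 53.2 mcg/mL vs MEC 34 mcg/mL: adequate.

53.2 mcg/mL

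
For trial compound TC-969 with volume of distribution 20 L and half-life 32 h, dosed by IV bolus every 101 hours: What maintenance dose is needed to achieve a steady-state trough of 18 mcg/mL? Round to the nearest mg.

2849 mg

τ/t½ = 101/32 ≈ 3.1562, so f = (1/2)^(101/32) ≈ 0.112169.
Cmin,ss = (D/Vd)·f/(1−f), so D = Cmin,ss·Vd·(1−f)/f.
D = 18 × 20 × (1−f)/f ≈ 18 × 20 × 7.91512 ≈ 2849.44 mg.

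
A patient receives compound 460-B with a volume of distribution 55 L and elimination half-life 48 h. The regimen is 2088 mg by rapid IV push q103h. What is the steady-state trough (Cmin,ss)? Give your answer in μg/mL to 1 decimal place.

11.1 μg/mL

k = ln2/t½ = ln2/48 ≈ 0.014441 h⁻¹; fraction remaining f = e^(−kτ) = e^(−0.014441×103) ≈ 0.2260.
At steady state, accumulation factor R = 1/(1 − e^(−kτ)) ≈ 1.2920.
Each bolus raises the concentration by D/Vd = 2088/55 ≈ 37.964 μg/mL.
Cmax,ss = C₀/(1 − f) ≈ 37.964/0.7740 ≈ 49.049 μg/mL.
One interval later, Cmin,ss = Cmax,ss·e^(−kτ) ≈ 49.049 × 0.2260 ≈ 11.085 μg/mL.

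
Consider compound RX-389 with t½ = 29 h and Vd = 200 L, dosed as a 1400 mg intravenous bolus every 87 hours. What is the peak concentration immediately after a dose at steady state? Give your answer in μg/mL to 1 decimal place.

8.0 μg/mL

The dosing interval is 3 half-lives, so f = 2^(−3) = 0.125.
At steady state, R = 1/(1 − 0.125) = 8/7.
Single-dose peak C₀ = D/Vd = 1400/200 = 7 μg/mL.
Steady-state peak Cmax,ss = C₀·R = 7 × 8/7 ≈ 8.000 μg/mL.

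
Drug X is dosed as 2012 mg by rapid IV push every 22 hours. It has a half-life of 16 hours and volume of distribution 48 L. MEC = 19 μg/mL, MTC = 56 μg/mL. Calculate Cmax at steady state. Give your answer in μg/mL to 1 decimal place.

k = ln2/t½ = ln2/16 ≈ 0.043322 h⁻¹; fraction remaining f = e^(−kτ) = e^(−0.043322×22) ≈ 0.3856.
Accumulation ratio R = 1/(1 − f) ≈ 1/0.6144 ≈ 1.6276.
Single-dose peak C₀ = D/Vd = 2012/48 ≈ 41.917 μg/mL.
Steady-state peak Cmax,ss = C₀·R ≈ 41.917 × 1.6276 ≈ 68.224 μg/mL.
Peak 68.2 μg/mL vs MTC 56 μg/mL: exceeds toxic threshold.

68.2 μg/mL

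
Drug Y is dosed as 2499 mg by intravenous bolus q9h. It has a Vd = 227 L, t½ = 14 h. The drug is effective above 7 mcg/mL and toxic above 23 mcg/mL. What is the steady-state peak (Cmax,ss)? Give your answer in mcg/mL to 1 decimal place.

30.6 mcg/mL

Over one 9-h interval, 9/14 ≈ 0.64286 half-lives elapse, leaving f ≈ 0.6404 of each dose.
At steady state, accumulation factor R = 1/(1 − e^(−kτ)) ≈ 2.7809.
Each bolus raises the concentration by D/Vd = 2499/227 ≈ 11.009 mcg/mL.
Steady-state peak Cmax,ss = C₀·R ≈ 11.009 × 2.7809 ≈ 30.615 mcg/mL.
Peak 30.6 mcg/mL vs MTC 23 mcg/mL: exceeds toxic threshold.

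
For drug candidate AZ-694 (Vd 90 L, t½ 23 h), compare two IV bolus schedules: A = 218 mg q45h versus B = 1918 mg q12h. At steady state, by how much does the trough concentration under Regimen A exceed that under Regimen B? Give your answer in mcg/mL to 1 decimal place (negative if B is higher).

-48.1 mcg/mL

Regimen A: f = (1/2)^(45/23) ≈ 0.2576; Cmin,ss = (218/90)·f/(1−f) ≈ 0.840 mcg/mL.
Regimen B: f = (1/2)^(12/23) ≈ 0.6965; Cmin,ss = (1918/90)·f/(1−f) ≈ 48.907 mcg/mL.
Difference ≈ 0.840 − 48.907 ≈ -48.067 mcg/mL.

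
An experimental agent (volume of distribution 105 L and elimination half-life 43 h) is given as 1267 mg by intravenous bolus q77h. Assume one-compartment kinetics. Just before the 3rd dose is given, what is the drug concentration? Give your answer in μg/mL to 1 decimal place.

f = (1/2)^(τ/t½) = (1/2)^(77/43) ≈ 0.2890.
C₀ = D/Vd = 1267/105 ≈ 12.067 μg/mL.
Before the 3rd dose, 2 doses have been given. Superposition: Cmin = C₀·(f + f²).
≈ 12.067 × (0.2890 + 0.0835) ≈ 12.067 × 0.3725 ≈ 4.495 μg/mL.

4.5 μg/mL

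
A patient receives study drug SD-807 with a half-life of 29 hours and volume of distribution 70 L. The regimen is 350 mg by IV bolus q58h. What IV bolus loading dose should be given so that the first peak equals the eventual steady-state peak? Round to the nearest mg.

467 mg

f = (1/2)^(58/29) ≈ 0.250000; accumulation ratio R = 1/(1−f) ≈ 1.33333.
Loading dose to hit Cmax,ss on first dose: D_load = D_maint·R ≈ 350 × 1.33333 ≈ 466.67 mg.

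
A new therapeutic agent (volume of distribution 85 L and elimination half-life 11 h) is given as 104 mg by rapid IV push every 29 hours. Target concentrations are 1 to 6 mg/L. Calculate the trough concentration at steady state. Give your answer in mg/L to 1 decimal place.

τ/t½ = 29/11 ≈ 2.6364, so fraction remaining f = (1/2)^(29/11) ≈ 0.1608.
At steady state, accumulation factor R = 1/(1 − e^(−kτ)) ≈ 1.1916.
Each bolus raises the concentration by D/Vd = 104/85 ≈ 1.224 mg/L.
Cmax,ss = C₀/(1 − f) ≈ 1.224/0.8392 ≈ 1.459 mg/L.
Steady-state trough Cmin,ss = Cmax,ss·f ≈ 1.459 × 0.1608 ≈ 0.235 mg/L.
Trough 0.2 mg/L vs MEC 1 mg/L: subtherapeutic.

0.2 mg/L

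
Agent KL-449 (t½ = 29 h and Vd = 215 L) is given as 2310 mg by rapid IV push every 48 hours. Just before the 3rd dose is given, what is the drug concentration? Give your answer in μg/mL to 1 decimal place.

4.5 μg/mL

f = (1/2)^(τ/t½) = (1/2)^(48/29) ≈ 0.3175.
C₀ = D/Vd = 2310/215 ≈ 10.744 μg/mL.
Before the 3rd dose, 2 doses have been given. Superposition: Cmin = C₀·(f + f²).
≈ 10.744 × (0.3175 + 0.1008) ≈ 10.744 × 0.4183 ≈ 4.494 μg/mL.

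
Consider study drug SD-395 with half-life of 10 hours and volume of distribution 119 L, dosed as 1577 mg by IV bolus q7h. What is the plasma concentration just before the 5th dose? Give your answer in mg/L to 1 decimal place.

f = (1/2)^(τ/t½) = (1/2)^(7/10) ≈ 0.6156.
C₀ = D/Vd = 1577/119 ≈ 13.252 mg/L.
Before the 5th dose, 4 doses have been given. Superposition: Cmin = C₀·(f + f² + … + f^4).
≈ 13.252 × (0.6156 + 0.3790 + 0.2333 + 0.1436) ≈ 13.252 × 1.3715 ≈ 18.175 mg/L.

18.2 mg/L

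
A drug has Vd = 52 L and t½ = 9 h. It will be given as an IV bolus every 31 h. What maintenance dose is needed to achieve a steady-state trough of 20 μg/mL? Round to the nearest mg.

10282 mg

τ/t½ = 31/9 ≈ 3.4444, so f = (1/2)^(31/9) ≈ 0.091858.
Cmin,ss = (D/Vd)·f/(1−f), so D = Cmin,ss·Vd·(1−f)/f.
D = 20 × 52 × (1−f)/f ≈ 20 × 52 × 9.88637 ≈ 10281.82 mg.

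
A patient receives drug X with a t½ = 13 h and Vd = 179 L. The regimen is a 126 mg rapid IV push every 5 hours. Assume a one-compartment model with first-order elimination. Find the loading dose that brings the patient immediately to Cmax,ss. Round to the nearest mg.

f = (1/2)^(5/13) ≈ 0.765983; accumulation ratio R = 1/(1−f) ≈ 4.27319.
Loading dose to hit Cmax,ss on first dose: D_load = D_maint·R ≈ 126 × 4.27319 ≈ 538.42 mg.

538 mg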